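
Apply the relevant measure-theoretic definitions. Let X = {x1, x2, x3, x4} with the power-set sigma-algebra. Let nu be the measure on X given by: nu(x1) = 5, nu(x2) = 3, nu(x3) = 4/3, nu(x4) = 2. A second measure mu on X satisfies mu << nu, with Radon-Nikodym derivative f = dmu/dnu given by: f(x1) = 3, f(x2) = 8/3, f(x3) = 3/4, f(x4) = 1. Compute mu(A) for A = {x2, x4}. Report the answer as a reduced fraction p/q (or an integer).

By the defining property of the Radon-Nikodym derivative, for every measurable set A,
  mu(A) = integral_A f dnu.
Since nu is a discrete measure concentrated on the atoms of X, the integral over A reduces to the sum
  mu(A) = sum_{x in A} f(x) * nu({x}).
Computing each term:
  x2: f(x2) * nu(x2) = 8/3 * 3 = 8.
  x4: f(x4) * nu(x4) = 1 * 2 = 2.
Summing: mu(A) = 8 + 2 = 10.

10


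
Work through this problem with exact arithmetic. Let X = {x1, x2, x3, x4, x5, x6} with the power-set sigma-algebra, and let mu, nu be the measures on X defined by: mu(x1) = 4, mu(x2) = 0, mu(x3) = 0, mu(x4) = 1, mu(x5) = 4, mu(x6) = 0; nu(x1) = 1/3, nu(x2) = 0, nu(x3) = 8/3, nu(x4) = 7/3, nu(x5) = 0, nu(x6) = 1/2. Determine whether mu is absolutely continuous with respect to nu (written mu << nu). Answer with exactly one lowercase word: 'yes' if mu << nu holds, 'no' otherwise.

mu << nu means: every nu-null measurable set is also mu-null; equivalently, for every atom x, if nu({x}) = 0 then mu({x}) = 0.
Checking each atom:
  x1: nu = 1/3 > 0 -> no constraint.
  x2: nu = 0, mu = 0 -> consistent with mu << nu.
  x3: nu = 8/3 > 0 -> no constraint.
  x4: nu = 7/3 > 0 -> no constraint.
  x5: nu = 0, mu = 4 > 0 -> violates mu << nu.
  x6: nu = 1/2 > 0 -> no constraint.
The atom(s) x5 violate the condition (nu = 0 but mu > 0). Therefore mu is NOT absolutely continuous w.r.t. nu.

no


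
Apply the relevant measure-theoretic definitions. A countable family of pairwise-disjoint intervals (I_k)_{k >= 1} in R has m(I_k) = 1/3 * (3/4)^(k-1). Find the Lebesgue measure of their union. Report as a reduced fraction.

By countable additivity of the Lebesgue measure on pairwise disjoint measurable sets,
  m(union_{k >= 1} I_k) = sum_{k >= 1} m(I_k) = sum_{k >= 1} a * r^(k-1),
  with a = 1/3 and r = 3/4.
Since 0 < r = 3/4 < 1, the geometric series converges:
  sum_{k >= 1} a * r^(k-1) = a / (1 - r).
  = 1/3 / (1 - 3/4)
  = 1/3 / (1/4)
  = 4/3.

4/3


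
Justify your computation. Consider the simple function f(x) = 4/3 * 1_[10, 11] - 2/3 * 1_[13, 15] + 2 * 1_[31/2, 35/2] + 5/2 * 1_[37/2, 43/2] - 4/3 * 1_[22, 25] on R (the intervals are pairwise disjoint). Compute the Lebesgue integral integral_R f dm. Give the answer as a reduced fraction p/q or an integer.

For a simple function f = sum_i c_i * 1_{A_i} with disjoint A_i,
  integral f dm = sum_i c_i * m(A_i).
Lengths of the A_i:
  m(A_1) = 11 - 10 = 1.
  m(A_2) = 15 - 13 = 2.
  m(A_3) = 35/2 - 31/2 = 2.
  m(A_4) = 43/2 - 37/2 = 3.
  m(A_5) = 25 - 22 = 3.
Contributions c_i * m(A_i):
  (4/3) * (1) = 4/3.
  (-2/3) * (2) = -4/3.
  (2) * (2) = 4.
  (5/2) * (3) = 15/2.
  (-4/3) * (3) = -4.
Total: 4/3 - 4/3 + 4 + 15/2 - 4 = 15/2.

15/2


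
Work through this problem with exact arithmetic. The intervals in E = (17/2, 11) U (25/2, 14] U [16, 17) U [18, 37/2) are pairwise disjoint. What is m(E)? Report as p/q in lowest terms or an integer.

For pairwise disjoint intervals, m(union_i I_i) = sum_i m(I_i),
and m is invariant under swapping open/closed endpoints (single points have measure 0).
So m(E) = sum_i (b_i - a_i).
  I_1 has length 11 - 17/2 = 5/2.
  I_2 has length 14 - 25/2 = 3/2.
  I_3 has length 17 - 16 = 1.
  I_4 has length 37/2 - 18 = 1/2.
Summing:
  m(E) = 5/2 + 3/2 + 1 + 1/2 = 11/2.

11/2


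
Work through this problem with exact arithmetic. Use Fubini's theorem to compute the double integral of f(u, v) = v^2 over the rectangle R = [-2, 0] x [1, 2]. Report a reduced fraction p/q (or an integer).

f(u, v) is a tensor product of a function of u and a function of v, and both factors are bounded continuous (hence Lebesgue integrable) on the rectangle, so Fubini's theorem applies:
  integral_R f d(m x m) = (integral_a1^b1 1 du) * (integral_a2^b2 v^2 dv).
Inner integral in u: integral_{-2}^{0} 1 du = (0^1 - (-2)^1)/1
  = 2.
Inner integral in v: integral_{1}^{2} v^2 dv = (2^3 - 1^3)/3
  = 7/3.
Product: (2) * (7/3) = 14/3.

14/3


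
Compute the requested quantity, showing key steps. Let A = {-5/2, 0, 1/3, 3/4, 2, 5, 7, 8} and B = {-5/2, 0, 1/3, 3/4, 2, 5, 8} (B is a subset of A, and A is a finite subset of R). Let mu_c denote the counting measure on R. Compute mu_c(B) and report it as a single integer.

Counting measure assigns mu_c(E) = |E| (number of elements) when E is finite.
B has 7 element(s), so mu_c(B) = 7.

7


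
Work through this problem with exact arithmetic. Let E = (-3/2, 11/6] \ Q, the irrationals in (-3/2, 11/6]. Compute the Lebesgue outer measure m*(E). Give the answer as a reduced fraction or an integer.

The interval I = (-3/2, 11/6] has m(I) = 11/6 - (-3/2) = 10/3 (endpoints are measure-zero, so open/closed/half-open agree). Write I = (I cap Q) u (I \ Q). The rationals in I are countable, so m*(I cap Q) = 0 (cover each rational by intervals whose total length is arbitrarily small). By countable subadditivity m*(I) <= m*(I cap Q) + m*(I \ Q), hence m*(I \ Q) >= m(I) = 10/3. The reverse inequality m*(I \ Q) <= m*(I) = 10/3 is trivial since (I \ Q) is a subset of I. Therefore m*(I \ Q) = 10/3.

10/3


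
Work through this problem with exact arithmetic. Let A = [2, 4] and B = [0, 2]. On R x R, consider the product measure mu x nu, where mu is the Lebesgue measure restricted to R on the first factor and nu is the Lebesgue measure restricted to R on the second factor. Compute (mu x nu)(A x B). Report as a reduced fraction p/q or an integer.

For a measurable rectangle A x B, the product measure satisfies
  (mu x nu)(A x B) = mu(A) * nu(B).
  mu(A) = 2.
  nu(B) = 2.
  (mu x nu)(A x B) = 2 * 2 = 4.

4


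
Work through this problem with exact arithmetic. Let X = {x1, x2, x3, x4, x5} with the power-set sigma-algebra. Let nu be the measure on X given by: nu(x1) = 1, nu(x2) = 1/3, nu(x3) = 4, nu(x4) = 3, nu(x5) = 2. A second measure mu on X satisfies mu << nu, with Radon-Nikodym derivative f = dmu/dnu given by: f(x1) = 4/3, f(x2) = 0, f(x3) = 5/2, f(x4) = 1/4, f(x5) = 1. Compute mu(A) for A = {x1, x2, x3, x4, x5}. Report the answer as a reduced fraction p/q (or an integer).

By the defining property of the Radon-Nikodym derivative, for every measurable set A,
  mu(A) = integral_A f dnu.
Since nu is a discrete measure concentrated on the atoms of X, the integral over A reduces to the sum
  mu(A) = sum_{x in A} f(x) * nu({x}).
Computing each term:
  x1: f(x1) * nu(x1) = 4/3 * 1 = 4/3.
  x2: f(x2) * nu(x2) = 0 * 1/3 = 0.
  x3: f(x3) * nu(x3) = 5/2 * 4 = 10.
  x4: f(x4) * nu(x4) = 1/4 * 3 = 3/4.
  x5: f(x5) * nu(x5) = 1 * 2 = 2.
Summing: mu(A) = 4/3 + 0 + 10 + 3/4 + 2 = 169/12.

169/12


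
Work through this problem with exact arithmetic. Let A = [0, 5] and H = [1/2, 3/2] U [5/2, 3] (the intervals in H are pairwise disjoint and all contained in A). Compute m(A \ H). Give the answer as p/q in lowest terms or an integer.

The ambient interval has length m(A) = 5 - 0 = 5.
Since the holes are disjoint and sit inside A, by finite additivity
  m(H) = sum_i (b_i - a_i), and m(A \ H) = m(A) - m(H).
Computing the hole measures:
  m(H_1) = 3/2 - 1/2 = 1.
  m(H_2) = 3 - 5/2 = 1/2.
Summed: m(H) = 1 + 1/2 = 3/2.
So m(A \ H) = 5 - 3/2 = 7/2.

7/2


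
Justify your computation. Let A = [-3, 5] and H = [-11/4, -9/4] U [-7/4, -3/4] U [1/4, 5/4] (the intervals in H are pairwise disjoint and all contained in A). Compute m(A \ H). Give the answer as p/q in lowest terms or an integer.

The ambient interval has length m(A) = 5 - (-3) = 8.
Since the holes are disjoint and sit inside A, by finite additivity
  m(H) = sum_i (b_i - a_i), and m(A \ H) = m(A) - m(H).
Computing the hole measures:
  m(H_1) = -9/4 - (-11/4) = 1/2.
  m(H_2) = -3/4 - (-7/4) = 1.
  m(H_3) = 5/4 - 1/4 = 1.
Summed: m(H) = 1/2 + 1 + 1 = 5/2.
So m(A \ H) = 8 - 5/2 = 11/2.

11/2


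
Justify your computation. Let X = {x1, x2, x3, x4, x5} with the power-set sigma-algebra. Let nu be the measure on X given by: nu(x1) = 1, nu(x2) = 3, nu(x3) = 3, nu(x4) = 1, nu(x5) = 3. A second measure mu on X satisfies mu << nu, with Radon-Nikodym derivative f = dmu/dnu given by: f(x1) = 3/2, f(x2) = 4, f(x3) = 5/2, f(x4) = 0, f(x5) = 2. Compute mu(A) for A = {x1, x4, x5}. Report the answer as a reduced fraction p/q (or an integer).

By the defining property of the Radon-Nikodym derivative, for every measurable set A,
  mu(A) = integral_A f dnu.
Since nu is a discrete measure concentrated on the atoms of X, the integral over A reduces to the sum
  mu(A) = sum_{x in A} f(x) * nu({x}).
Computing each term:
  x1: f(x1) * nu(x1) = 3/2 * 1 = 3/2.
  x4: f(x4) * nu(x4) = 0 * 1 = 0.
  x5: f(x5) * nu(x5) = 2 * 3 = 6.
Summing: mu(A) = 3/2 + 0 + 6 = 15/2.

15/2


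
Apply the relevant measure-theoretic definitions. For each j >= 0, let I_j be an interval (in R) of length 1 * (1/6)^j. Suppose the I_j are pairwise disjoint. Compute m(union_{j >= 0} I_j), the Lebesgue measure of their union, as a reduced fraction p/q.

By countable additivity of the Lebesgue measure on pairwise disjoint measurable sets,
  m(union_{j >= 0} I_j) = sum_{j >= 0} m(I_j) = sum_{j >= 0} a * r^j,
  with a = 1 and r = 1/6.
Since 0 < r = 1/6 < 1, the geometric series converges:
  sum_{j >= 0} a * r^j = a / (1 - r).
  = 1 / (1 - 1/6)
  = 1 / (5/6)
  = 6/5.

6/5


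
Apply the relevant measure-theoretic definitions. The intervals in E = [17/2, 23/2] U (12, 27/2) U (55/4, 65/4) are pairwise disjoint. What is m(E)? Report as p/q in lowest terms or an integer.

For pairwise disjoint intervals, m(union_i I_i) = sum_i m(I_i),
and m is invariant under swapping open/closed endpoints (single points have measure 0).
So m(E) = sum_i (b_i - a_i).
  I_1 has length 23/2 - 17/2 = 3.
  I_2 has length 27/2 - 12 = 3/2.
  I_3 has length 65/4 - 55/4 = 5/2.
Summing:
  m(E) = 3 + 3/2 + 5/2 = 7.

7


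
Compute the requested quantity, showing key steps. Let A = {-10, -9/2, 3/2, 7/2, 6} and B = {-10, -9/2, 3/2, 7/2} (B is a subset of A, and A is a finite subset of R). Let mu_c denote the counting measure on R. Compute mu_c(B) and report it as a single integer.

Counting measure assigns mu_c(E) = |E| (number of elements) when E is finite.
B has 4 element(s), so mu_c(B) = 4.

4


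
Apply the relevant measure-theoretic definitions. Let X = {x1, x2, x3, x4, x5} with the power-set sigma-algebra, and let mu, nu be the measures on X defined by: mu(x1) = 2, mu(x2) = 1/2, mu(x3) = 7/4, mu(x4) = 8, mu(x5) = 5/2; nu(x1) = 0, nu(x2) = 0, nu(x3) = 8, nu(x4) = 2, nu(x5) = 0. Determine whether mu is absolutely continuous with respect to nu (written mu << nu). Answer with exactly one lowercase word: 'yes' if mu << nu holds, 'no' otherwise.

mu << nu means: every nu-null measurable set is also mu-null; equivalently, for every atom x, if nu({x}) = 0 then mu({x}) = 0.
Checking each atom:
  x1: nu = 0, mu = 2 > 0 -> violates mu << nu.
  x2: nu = 0, mu = 1/2 > 0 -> violates mu << nu.
  x3: nu = 8 > 0 -> no constraint.
  x4: nu = 2 > 0 -> no constraint.
  x5: nu = 0, mu = 5/2 > 0 -> violates mu << nu.
The atom(s) x1, x2, x5 violate the condition (nu = 0 but mu > 0). Therefore mu is NOT absolutely continuous w.r.t. nu.

no


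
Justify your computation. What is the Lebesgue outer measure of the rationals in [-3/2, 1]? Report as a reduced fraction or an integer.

The set Q cap [-3/2, 1] is countable (a subset of the countable set Q). Lebesgue outer measure of any countable set is 0: each singleton {q} has m*({q}) = 0, and by countable subadditivity m*(union_k {q_k}) <= sum_k m*({q_k}) = sum_k 0 = 0. The reverse inequality m*(E) >= 0 is automatic. So m*(Q cap [-3/2, 1]) = 0.

0


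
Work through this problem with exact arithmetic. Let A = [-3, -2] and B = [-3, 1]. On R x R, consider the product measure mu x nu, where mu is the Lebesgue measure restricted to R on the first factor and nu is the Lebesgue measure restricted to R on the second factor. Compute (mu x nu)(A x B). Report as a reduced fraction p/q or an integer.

For a measurable rectangle A x B, the product measure satisfies
  (mu x nu)(A x B) = mu(A) * nu(B).
  mu(A) = 1.
  nu(B) = 4.
  (mu x nu)(A x B) = 1 * 4 = 4.

4


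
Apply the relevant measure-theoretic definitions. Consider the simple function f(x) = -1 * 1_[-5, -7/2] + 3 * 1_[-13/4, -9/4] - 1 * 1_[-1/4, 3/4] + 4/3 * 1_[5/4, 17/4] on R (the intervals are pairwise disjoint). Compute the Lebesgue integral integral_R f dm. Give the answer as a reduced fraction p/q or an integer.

For a simple function f = sum_i c_i * 1_{A_i} with disjoint A_i,
  integral f dm = sum_i c_i * m(A_i).
Lengths of the A_i:
  m(A_1) = -7/2 - (-5) = 3/2.
  m(A_2) = -9/4 - (-13/4) = 1.
  m(A_3) = 3/4 - (-1/4) = 1.
  m(A_4) = 17/4 - 5/4 = 3.
Contributions c_i * m(A_i):
  (-1) * (3/2) = -3/2.
  (3) * (1) = 3.
  (-1) * (1) = -1.
  (4/3) * (3) = 4.
Total: -3/2 + 3 - 1 + 4 = 9/2.

9/2


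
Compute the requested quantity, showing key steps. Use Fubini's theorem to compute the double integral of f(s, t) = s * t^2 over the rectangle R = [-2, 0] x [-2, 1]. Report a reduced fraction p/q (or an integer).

f(s, t) is a tensor product of a function of s and a function of t, and both factors are bounded continuous (hence Lebesgue integrable) on the rectangle, so Fubini's theorem applies:
  integral_R f d(m x m) = (integral_a1^b1 s ds) * (integral_a2^b2 t^2 dt).
Inner integral in s: integral_{-2}^{0} s ds = (0^2 - (-2)^2)/2
  = -2.
Inner integral in t: integral_{-2}^{1} t^2 dt = (1^3 - (-2)^3)/3
  = 3.
Product: (-2) * (3) = -6.

-6


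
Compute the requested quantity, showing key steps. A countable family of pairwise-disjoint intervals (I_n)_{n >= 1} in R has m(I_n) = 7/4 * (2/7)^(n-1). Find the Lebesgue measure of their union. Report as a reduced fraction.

By countable additivity of the Lebesgue measure on pairwise disjoint measurable sets,
  m(union_{n >= 1} I_n) = sum_{n >= 1} m(I_n) = sum_{n >= 1} a * r^(n-1),
  with a = 7/4 and r = 2/7.
Since 0 < r = 2/7 < 1, the geometric series converges:
  sum_{n >= 1} a * r^(n-1) = a / (1 - r).
  = 7/4 / (1 - 2/7)
  = 7/4 / (5/7)
  = 49/20.

49/20


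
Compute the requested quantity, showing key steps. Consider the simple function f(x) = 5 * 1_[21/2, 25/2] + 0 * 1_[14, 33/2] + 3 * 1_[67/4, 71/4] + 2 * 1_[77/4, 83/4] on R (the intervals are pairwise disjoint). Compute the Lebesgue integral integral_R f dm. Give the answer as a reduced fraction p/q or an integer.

For a simple function f = sum_i c_i * 1_{A_i} with disjoint A_i,
  integral f dm = sum_i c_i * m(A_i).
Lengths of the A_i:
  m(A_1) = 25/2 - 21/2 = 2.
  m(A_2) = 33/2 - 14 = 5/2.
  m(A_3) = 71/4 - 67/4 = 1.
  m(A_4) = 83/4 - 77/4 = 3/2.
Contributions c_i * m(A_i):
  (5) * (2) = 10.
  (0) * (5/2) = 0.
  (3) * (1) = 3.
  (2) * (3/2) = 3.
Total: 10 + 0 + 3 + 3 = 16.

16


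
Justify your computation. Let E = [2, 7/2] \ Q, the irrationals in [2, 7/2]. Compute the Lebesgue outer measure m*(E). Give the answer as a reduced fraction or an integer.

The interval I = [2, 7/2] has m(I) = 7/2 - 2 = 3/2 (endpoints are measure-zero, so open/closed/half-open agree). Write I = (I cap Q) u (I \ Q). The rationals in I are countable, so m*(I cap Q) = 0 (cover each rational by intervals whose total length is arbitrarily small). By countable subadditivity m*(I) <= m*(I cap Q) + m*(I \ Q), hence m*(I \ Q) >= m(I) = 3/2. The reverse inequality m*(I \ Q) <= m*(I) = 3/2 is trivial since (I \ Q) is a subset of I. Therefore m*(I \ Q) = 3/2.

3/2


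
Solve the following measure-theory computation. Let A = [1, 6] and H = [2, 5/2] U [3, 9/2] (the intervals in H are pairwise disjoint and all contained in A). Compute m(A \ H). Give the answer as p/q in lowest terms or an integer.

The ambient interval has length m(A) = 6 - 1 = 5.
Since the holes are disjoint and sit inside A, by finite additivity
  m(H) = sum_i (b_i - a_i), and m(A \ H) = m(A) - m(H).
Computing the hole measures:
  m(H_1) = 5/2 - 2 = 1/2.
  m(H_2) = 9/2 - 3 = 3/2.
Summed: m(H) = 1/2 + 3/2 = 2.
So m(A \ H) = 5 - 2 = 3.

3


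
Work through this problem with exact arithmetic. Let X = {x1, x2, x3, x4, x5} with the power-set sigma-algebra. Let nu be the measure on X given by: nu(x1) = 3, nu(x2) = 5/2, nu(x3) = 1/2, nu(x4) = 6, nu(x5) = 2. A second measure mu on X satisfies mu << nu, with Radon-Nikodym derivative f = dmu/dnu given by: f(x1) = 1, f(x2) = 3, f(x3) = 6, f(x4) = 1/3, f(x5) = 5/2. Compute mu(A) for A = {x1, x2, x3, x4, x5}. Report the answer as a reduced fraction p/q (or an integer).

By the defining property of the Radon-Nikodym derivative, for every measurable set A,
  mu(A) = integral_A f dnu.
Since nu is a discrete measure concentrated on the atoms of X, the integral over A reduces to the sum
  mu(A) = sum_{x in A} f(x) * nu({x}).
Computing each term:
  x1: f(x1) * nu(x1) = 1 * 3 = 3.
  x2: f(x2) * nu(x2) = 3 * 5/2 = 15/2.
  x3: f(x3) * nu(x3) = 6 * 1/2 = 3.
  x4: f(x4) * nu(x4) = 1/3 * 6 = 2.
  x5: f(x5) * nu(x5) = 5/2 * 2 = 5.
Summing: mu(A) = 3 + 15/2 + 3 + 2 + 5 = 41/2.

41/2


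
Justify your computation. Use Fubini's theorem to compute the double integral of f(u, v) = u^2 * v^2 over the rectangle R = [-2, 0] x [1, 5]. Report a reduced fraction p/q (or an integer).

f(u, v) is a tensor product of a function of u and a function of v, and both factors are bounded continuous (hence Lebesgue integrable) on the rectangle, so Fubini's theorem applies:
  integral_R f d(m x m) = (integral_a1^b1 u^2 du) * (integral_a2^b2 v^2 dv).
Inner integral in u: integral_{-2}^{0} u^2 du = (0^3 - (-2)^3)/3
  = 8/3.
Inner integral in v: integral_{1}^{5} v^2 dv = (5^3 - 1^3)/3
  = 124/3.
Product: (8/3) * (124/3) = 992/9.

992/9


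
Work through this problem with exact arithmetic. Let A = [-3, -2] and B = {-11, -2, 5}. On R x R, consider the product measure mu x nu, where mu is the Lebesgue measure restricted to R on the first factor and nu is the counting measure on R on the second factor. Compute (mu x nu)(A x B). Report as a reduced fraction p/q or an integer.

For a measurable rectangle A x B, the product measure satisfies
  (mu x nu)(A x B) = mu(A) * nu(B).
  mu(A) = 1.
  nu(B) = 3.
  (mu x nu)(A x B) = 1 * 3 = 3.

3


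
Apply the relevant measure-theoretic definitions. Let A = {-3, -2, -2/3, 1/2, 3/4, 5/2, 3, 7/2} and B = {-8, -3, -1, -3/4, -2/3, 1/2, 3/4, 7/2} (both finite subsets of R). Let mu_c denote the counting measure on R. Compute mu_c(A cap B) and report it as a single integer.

Counting measure on a finite set equals cardinality. mu_c(A cap B) = |A cap B| (elements appearing in both).
Enumerating the elements of A that also lie in B gives 5 element(s).
So mu_c(A cap B) = 5.

5


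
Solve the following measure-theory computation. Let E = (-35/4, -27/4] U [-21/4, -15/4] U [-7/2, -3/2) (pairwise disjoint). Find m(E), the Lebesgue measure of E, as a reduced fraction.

For pairwise disjoint intervals, m(union_i I_i) = sum_i m(I_i),
and m is invariant under swapping open/closed endpoints (single points have measure 0).
So m(E) = sum_i (b_i - a_i).
  I_1 has length -27/4 - (-35/4) = 2.
  I_2 has length -15/4 - (-21/4) = 3/2.
  I_3 has length -3/2 - (-7/2) = 2.
Summing:
  m(E) = 2 + 3/2 + 2 = 11/2.

11/2


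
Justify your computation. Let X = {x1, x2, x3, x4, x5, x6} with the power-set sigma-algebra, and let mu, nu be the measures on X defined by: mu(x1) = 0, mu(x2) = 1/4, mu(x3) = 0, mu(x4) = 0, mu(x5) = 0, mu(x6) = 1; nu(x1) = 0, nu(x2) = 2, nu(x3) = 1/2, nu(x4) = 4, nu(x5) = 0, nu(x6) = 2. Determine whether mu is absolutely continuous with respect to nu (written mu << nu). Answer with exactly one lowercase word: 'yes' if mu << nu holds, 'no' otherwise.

mu << nu means: every nu-null measurable set is also mu-null; equivalently, for every atom x, if nu({x}) = 0 then mu({x}) = 0.
Checking each atom:
  x1: nu = 0, mu = 0 -> consistent with mu << nu.
  x2: nu = 2 > 0 -> no constraint.
  x3: nu = 1/2 > 0 -> no constraint.
  x4: nu = 4 > 0 -> no constraint.
  x5: nu = 0, mu = 0 -> consistent with mu << nu.
  x6: nu = 2 > 0 -> no constraint.
No atom violates the condition. Therefore mu << nu.

yes


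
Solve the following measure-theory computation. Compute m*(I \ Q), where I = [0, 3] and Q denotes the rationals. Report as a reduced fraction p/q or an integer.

The interval I = [0, 3] has m(I) = 3 - 0 = 3 (endpoints are measure-zero, so open/closed/half-open agree). Write I = (I cap Q) u (I \ Q). The rationals in I are countable, so m*(I cap Q) = 0 (cover each rational by intervals whose total length is arbitrarily small). By countable subadditivity m*(I) <= m*(I cap Q) + m*(I \ Q), hence m*(I \ Q) >= m(I) = 3. The reverse inequality m*(I \ Q) <= m*(I) = 3 is trivial since (I \ Q) is a subset of I. Therefore m*(I \ Q) = 3.

3


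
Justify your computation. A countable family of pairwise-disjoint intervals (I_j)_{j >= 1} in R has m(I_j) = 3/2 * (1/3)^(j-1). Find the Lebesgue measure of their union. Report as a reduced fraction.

By countable additivity of the Lebesgue measure on pairwise disjoint measurable sets,
  m(union_{j >= 1} I_j) = sum_{j >= 1} m(I_j) = sum_{j >= 1} a * r^(j-1),
  with a = 3/2 and r = 1/3.
Since 0 < r = 1/3 < 1, the geometric series converges:
  sum_{j >= 1} a * r^(j-1) = a / (1 - r).
  = 3/2 / (1 - 1/3)
  = 3/2 / (2/3)
  = 9/4.

9/4


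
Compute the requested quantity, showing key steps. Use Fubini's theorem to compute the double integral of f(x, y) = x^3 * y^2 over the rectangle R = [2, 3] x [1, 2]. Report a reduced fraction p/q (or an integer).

f(x, y) is a tensor product of a function of x and a function of y, and both factors are bounded continuous (hence Lebesgue integrable) on the rectangle, so Fubini's theorem applies:
  integral_R f d(m x m) = (integral_a1^b1 x^3 dx) * (integral_a2^b2 y^2 dy).
Inner integral in x: integral_{2}^{3} x^3 dx = (3^4 - 2^4)/4
  = 65/4.
Inner integral in y: integral_{1}^{2} y^2 dy = (2^3 - 1^3)/3
  = 7/3.
Product: (65/4) * (7/3) = 455/12.

455/12


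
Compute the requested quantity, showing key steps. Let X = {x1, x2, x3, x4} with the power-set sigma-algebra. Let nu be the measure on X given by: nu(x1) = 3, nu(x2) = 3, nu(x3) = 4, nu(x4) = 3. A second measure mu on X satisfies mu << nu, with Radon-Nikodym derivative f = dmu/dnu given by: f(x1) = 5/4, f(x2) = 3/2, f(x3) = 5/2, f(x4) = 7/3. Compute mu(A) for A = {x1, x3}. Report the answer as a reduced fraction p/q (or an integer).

By the defining property of the Radon-Nikodym derivative, for every measurable set A,
  mu(A) = integral_A f dnu.
Since nu is a discrete measure concentrated on the atoms of X, the integral over A reduces to the sum
  mu(A) = sum_{x in A} f(x) * nu({x}).
Computing each term:
  x1: f(x1) * nu(x1) = 5/4 * 3 = 15/4.
  x3: f(x3) * nu(x3) = 5/2 * 4 = 10.
Summing: mu(A) = 15/4 + 10 = 55/4.

55/4


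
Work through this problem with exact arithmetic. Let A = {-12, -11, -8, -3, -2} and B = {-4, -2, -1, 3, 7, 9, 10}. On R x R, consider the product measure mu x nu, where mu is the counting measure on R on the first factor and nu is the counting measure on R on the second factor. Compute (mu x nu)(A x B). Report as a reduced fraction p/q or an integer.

For a measurable rectangle A x B, the product measure satisfies
  (mu x nu)(A x B) = mu(A) * nu(B).
  mu(A) = 5.
  nu(B) = 7.
  (mu x nu)(A x B) = 5 * 7 = 35.

35


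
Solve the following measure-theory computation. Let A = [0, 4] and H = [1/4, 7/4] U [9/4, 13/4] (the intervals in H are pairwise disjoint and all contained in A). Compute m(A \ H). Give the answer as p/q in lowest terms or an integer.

The ambient interval has length m(A) = 4 - 0 = 4.
Since the holes are disjoint and sit inside A, by finite additivity
  m(H) = sum_i (b_i - a_i), and m(A \ H) = m(A) - m(H).
Computing the hole measures:
  m(H_1) = 7/4 - 1/4 = 3/2.
  m(H_2) = 13/4 - 9/4 = 1.
Summed: m(H) = 3/2 + 1 = 5/2.
So m(A \ H) = 4 - 5/2 = 3/2.

3/2


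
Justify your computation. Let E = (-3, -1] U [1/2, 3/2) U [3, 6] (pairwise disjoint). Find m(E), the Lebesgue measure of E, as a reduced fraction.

For pairwise disjoint intervals, m(union_i I_i) = sum_i m(I_i),
and m is invariant under swapping open/closed endpoints (single points have measure 0).
So m(E) = sum_i (b_i - a_i).
  I_1 has length -1 - (-3) = 2.
  I_2 has length 3/2 - 1/2 = 1.
  I_3 has length 6 - 3 = 3.
Summing:
  m(E) = 2 + 1 + 3 = 6.

6


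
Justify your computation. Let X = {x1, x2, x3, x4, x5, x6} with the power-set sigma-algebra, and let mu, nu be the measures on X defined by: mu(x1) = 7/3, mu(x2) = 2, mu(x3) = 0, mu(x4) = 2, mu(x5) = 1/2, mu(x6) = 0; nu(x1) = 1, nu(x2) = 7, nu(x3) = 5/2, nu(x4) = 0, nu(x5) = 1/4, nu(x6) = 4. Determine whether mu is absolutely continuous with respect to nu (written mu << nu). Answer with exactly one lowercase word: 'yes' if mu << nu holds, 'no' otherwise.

mu << nu means: every nu-null measurable set is also mu-null; equivalently, for every atom x, if nu({x}) = 0 then mu({x}) = 0.
Checking each atom:
  x1: nu = 1 > 0 -> no constraint.
  x2: nu = 7 > 0 -> no constraint.
  x3: nu = 5/2 > 0 -> no constraint.
  x4: nu = 0, mu = 2 > 0 -> violates mu << nu.
  x5: nu = 1/4 > 0 -> no constraint.
  x6: nu = 4 > 0 -> no constraint.
The atom(s) x4 violate the condition (nu = 0 but mu > 0). Therefore mu is NOT absolutely continuous w.r.t. nu.

no


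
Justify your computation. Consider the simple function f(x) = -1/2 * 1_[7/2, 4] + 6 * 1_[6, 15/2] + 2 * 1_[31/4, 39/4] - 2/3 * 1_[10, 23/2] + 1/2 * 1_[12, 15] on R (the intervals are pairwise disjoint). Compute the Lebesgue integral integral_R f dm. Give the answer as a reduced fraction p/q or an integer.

For a simple function f = sum_i c_i * 1_{A_i} with disjoint A_i,
  integral f dm = sum_i c_i * m(A_i).
Lengths of the A_i:
  m(A_1) = 4 - 7/2 = 1/2.
  m(A_2) = 15/2 - 6 = 3/2.
  m(A_3) = 39/4 - 31/4 = 2.
  m(A_4) = 23/2 - 10 = 3/2.
  m(A_5) = 15 - 12 = 3.
Contributions c_i * m(A_i):
  (-1/2) * (1/2) = -1/4.
  (6) * (3/2) = 9.
  (2) * (2) = 4.
  (-2/3) * (3/2) = -1.
  (1/2) * (3) = 3/2.
Total: -1/4 + 9 + 4 - 1 + 3/2 = 53/4.

53/4


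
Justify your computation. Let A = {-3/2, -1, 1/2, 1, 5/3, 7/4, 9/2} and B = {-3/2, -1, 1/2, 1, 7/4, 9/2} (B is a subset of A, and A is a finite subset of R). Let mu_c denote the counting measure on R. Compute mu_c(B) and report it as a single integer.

Counting measure assigns mu_c(E) = |E| (number of elements) when E is finite.
B has 6 element(s), so mu_c(B) = 6.

6


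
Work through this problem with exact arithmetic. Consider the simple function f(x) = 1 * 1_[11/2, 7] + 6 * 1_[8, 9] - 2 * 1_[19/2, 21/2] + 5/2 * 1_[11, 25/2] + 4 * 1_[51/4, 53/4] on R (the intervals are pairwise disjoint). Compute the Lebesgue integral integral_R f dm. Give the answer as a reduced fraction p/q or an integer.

For a simple function f = sum_i c_i * 1_{A_i} with disjoint A_i,
  integral f dm = sum_i c_i * m(A_i).
Lengths of the A_i:
  m(A_1) = 7 - 11/2 = 3/2.
  m(A_2) = 9 - 8 = 1.
  m(A_3) = 21/2 - 19/2 = 1.
  m(A_4) = 25/2 - 11 = 3/2.
  m(A_5) = 53/4 - 51/4 = 1/2.
Contributions c_i * m(A_i):
  (1) * (3/2) = 3/2.
  (6) * (1) = 6.
  (-2) * (1) = -2.
  (5/2) * (3/2) = 15/4.
  (4) * (1/2) = 2.
Total: 3/2 + 6 - 2 + 15/4 + 2 = 45/4.

45/4


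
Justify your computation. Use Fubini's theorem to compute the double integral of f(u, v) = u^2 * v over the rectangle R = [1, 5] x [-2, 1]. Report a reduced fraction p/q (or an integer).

f(u, v) is a tensor product of a function of u and a function of v, and both factors are bounded continuous (hence Lebesgue integrable) on the rectangle, so Fubini's theorem applies:
  integral_R f d(m x m) = (integral_a1^b1 u^2 du) * (integral_a2^b2 v dv).
Inner integral in u: integral_{1}^{5} u^2 du = (5^3 - 1^3)/3
  = 124/3.
Inner integral in v: integral_{-2}^{1} v dv = (1^2 - (-2)^2)/2
  = -3/2.
Product: (124/3) * (-3/2) = -62.

-62


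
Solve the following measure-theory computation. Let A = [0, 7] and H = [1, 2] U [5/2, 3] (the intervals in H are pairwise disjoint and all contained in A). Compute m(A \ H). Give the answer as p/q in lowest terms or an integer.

The ambient interval has length m(A) = 7 - 0 = 7.
Since the holes are disjoint and sit inside A, by finite additivity
  m(H) = sum_i (b_i - a_i), and m(A \ H) = m(A) - m(H).
Computing the hole measures:
  m(H_1) = 2 - 1 = 1.
  m(H_2) = 3 - 5/2 = 1/2.
Summed: m(H) = 1 + 1/2 = 3/2.
So m(A \ H) = 7 - 3/2 = 11/2.

11/2


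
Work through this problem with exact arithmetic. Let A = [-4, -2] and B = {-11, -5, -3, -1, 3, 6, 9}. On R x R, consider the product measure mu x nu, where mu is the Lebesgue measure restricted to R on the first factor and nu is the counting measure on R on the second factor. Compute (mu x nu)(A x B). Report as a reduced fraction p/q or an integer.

For a measurable rectangle A x B, the product measure satisfies
  (mu x nu)(A x B) = mu(A) * nu(B).
  mu(A) = 2.
  nu(B) = 7.
  (mu x nu)(A x B) = 2 * 7 = 14.

14


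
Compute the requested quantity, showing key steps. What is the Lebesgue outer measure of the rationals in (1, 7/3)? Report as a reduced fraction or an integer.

E = Q cap (1, 7/3) is a subset of Q, which is countable. Enumerate Q = {q_1, q_2, ...}; for any eps > 0, cover q_k by the open interval (q_k - eps/2^(k+1), q_k + eps/2^(k+1)), of length eps/2^k. The total cover length is sum_{k>=1} eps/2^k = eps. Hence m*(E) <= m*(Q) <= eps for every eps > 0, and since outer measure is non-negative, m*(E) = 0.

0


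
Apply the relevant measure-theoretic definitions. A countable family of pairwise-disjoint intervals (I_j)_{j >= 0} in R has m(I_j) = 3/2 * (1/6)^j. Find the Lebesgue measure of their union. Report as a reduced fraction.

By countable additivity of the Lebesgue measure on pairwise disjoint measurable sets,
  m(union_{j >= 0} I_j) = sum_{j >= 0} m(I_j) = sum_{j >= 0} a * r^j,
  with a = 3/2 and r = 1/6.
Since 0 < r = 1/6 < 1, the geometric series converges:
  sum_{j >= 0} a * r^j = a / (1 - r).
  = 3/2 / (1 - 1/6)
  = 3/2 / (5/6)
  = 9/5.

9/5


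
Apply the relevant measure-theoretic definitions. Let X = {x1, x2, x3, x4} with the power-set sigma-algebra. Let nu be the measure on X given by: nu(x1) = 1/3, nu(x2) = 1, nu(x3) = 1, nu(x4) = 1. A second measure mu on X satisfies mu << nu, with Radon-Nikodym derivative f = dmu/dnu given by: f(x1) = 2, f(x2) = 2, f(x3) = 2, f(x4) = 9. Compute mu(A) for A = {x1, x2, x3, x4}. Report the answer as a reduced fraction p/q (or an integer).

By the defining property of the Radon-Nikodym derivative, for every measurable set A,
  mu(A) = integral_A f dnu.
Since nu is a discrete measure concentrated on the atoms of X, the integral over A reduces to the sum
  mu(A) = sum_{x in A} f(x) * nu({x}).
Computing each term:
  x1: f(x1) * nu(x1) = 2 * 1/3 = 2/3.
  x2: f(x2) * nu(x2) = 2 * 1 = 2.
  x3: f(x3) * nu(x3) = 2 * 1 = 2.
  x4: f(x4) * nu(x4) = 9 * 1 = 9.
Summing: mu(A) = 2/3 + 2 + 2 + 9 = 41/3.

41/3


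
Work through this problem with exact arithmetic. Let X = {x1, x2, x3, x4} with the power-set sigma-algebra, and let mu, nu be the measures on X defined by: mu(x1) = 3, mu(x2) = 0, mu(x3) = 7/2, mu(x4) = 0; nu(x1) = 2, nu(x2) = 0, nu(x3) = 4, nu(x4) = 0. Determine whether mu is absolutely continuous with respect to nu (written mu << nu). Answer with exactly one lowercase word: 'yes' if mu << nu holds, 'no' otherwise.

mu << nu means: every nu-null measurable set is also mu-null; equivalently, for every atom x, if nu({x}) = 0 then mu({x}) = 0.
Checking each atom:
  x1: nu = 2 > 0 -> no constraint.
  x2: nu = 0, mu = 0 -> consistent with mu << nu.
  x3: nu = 4 > 0 -> no constraint.
  x4: nu = 0, mu = 0 -> consistent with mu << nu.
No atom violates the condition. Therefore mu << nu.

yes


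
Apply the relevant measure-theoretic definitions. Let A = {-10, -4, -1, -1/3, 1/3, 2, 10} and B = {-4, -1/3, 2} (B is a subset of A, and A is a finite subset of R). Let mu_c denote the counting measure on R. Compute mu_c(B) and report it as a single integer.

Counting measure assigns mu_c(E) = |E| (number of elements) when E is finite.
B has 3 element(s), so mu_c(B) = 3.

3


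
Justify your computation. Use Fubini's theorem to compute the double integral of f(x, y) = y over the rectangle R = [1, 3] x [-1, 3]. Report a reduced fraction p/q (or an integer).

f(x, y) is a tensor product of a function of x and a function of y, and both factors are bounded continuous (hence Lebesgue integrable) on the rectangle, so Fubini's theorem applies:
  integral_R f d(m x m) = (integral_a1^b1 1 dx) * (integral_a2^b2 y dy).
Inner integral in x: integral_{1}^{3} 1 dx = (3^1 - 1^1)/1
  = 2.
Inner integral in y: integral_{-1}^{3} y dy = (3^2 - (-1)^2)/2
  = 4.
Product: (2) * (4) = 8.

8


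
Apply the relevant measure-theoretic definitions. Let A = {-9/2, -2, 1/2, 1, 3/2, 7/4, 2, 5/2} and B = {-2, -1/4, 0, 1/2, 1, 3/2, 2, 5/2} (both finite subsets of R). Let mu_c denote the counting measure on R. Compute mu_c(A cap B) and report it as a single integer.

Counting measure on a finite set equals cardinality. mu_c(A cap B) = |A cap B| (elements appearing in both).
Enumerating the elements of A that also lie in B gives 6 element(s).
So mu_c(A cap B) = 6.

6


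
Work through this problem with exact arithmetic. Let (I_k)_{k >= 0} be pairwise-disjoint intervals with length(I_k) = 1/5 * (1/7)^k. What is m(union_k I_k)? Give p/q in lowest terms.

By countable additivity of the Lebesgue measure on pairwise disjoint measurable sets,
  m(union_{k >= 0} I_k) = sum_{k >= 0} m(I_k) = sum_{k >= 0} a * r^k,
  with a = 1/5 and r = 1/7.
Since 0 < r = 1/7 < 1, the geometric series converges:
  sum_{k >= 0} a * r^k = a / (1 - r).
  = 1/5 / (1 - 1/7)
  = 1/5 / (6/7)
  = 7/30.

7/30


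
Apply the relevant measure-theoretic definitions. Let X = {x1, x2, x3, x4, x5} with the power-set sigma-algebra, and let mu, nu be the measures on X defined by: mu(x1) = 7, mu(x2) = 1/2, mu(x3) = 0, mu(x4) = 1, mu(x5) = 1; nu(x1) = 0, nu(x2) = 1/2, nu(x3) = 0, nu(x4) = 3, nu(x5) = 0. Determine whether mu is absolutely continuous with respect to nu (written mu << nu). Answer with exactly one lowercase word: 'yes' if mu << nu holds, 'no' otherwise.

mu << nu means: every nu-null measurable set is also mu-null; equivalently, for every atom x, if nu({x}) = 0 then mu({x}) = 0.
Checking each atom:
  x1: nu = 0, mu = 7 > 0 -> violates mu << nu.
  x2: nu = 1/2 > 0 -> no constraint.
  x3: nu = 0, mu = 0 -> consistent with mu << nu.
  x4: nu = 3 > 0 -> no constraint.
  x5: nu = 0, mu = 1 > 0 -> violates mu << nu.
The atom(s) x1, x5 violate the condition (nu = 0 but mu > 0). Therefore mu is NOT absolutely continuous w.r.t. nu.

no


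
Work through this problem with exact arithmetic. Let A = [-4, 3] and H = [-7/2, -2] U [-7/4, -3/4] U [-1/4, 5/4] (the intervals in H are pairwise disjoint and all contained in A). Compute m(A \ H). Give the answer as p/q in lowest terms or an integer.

The ambient interval has length m(A) = 3 - (-4) = 7.
Since the holes are disjoint and sit inside A, by finite additivity
  m(H) = sum_i (b_i - a_i), and m(A \ H) = m(A) - m(H).
Computing the hole measures:
  m(H_1) = -2 - (-7/2) = 3/2.
  m(H_2) = -3/4 - (-7/4) = 1.
  m(H_3) = 5/4 - (-1/4) = 3/2.
Summed: m(H) = 3/2 + 1 + 3/2 = 4.
So m(A \ H) = 7 - 4 = 3.

3


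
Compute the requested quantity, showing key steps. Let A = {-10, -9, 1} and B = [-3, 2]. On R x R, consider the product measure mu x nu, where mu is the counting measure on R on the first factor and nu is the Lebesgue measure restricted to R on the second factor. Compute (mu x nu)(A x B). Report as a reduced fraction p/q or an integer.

For a measurable rectangle A x B, the product measure satisfies
  (mu x nu)(A x B) = mu(A) * nu(B).
  mu(A) = 3.
  nu(B) = 5.
  (mu x nu)(A x B) = 3 * 5 = 15.

15


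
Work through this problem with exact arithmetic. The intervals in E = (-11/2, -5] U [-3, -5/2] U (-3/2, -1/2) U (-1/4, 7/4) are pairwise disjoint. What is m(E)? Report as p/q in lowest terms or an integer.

For pairwise disjoint intervals, m(union_i I_i) = sum_i m(I_i),
and m is invariant under swapping open/closed endpoints (single points have measure 0).
So m(E) = sum_i (b_i - a_i).
  I_1 has length -5 - (-11/2) = 1/2.
  I_2 has length -5/2 - (-3) = 1/2.
  I_3 has length -1/2 - (-3/2) = 1.
  I_4 has length 7/4 - (-1/4) = 2.
Summing:
  m(E) = 1/2 + 1/2 + 1 + 2 = 4.

4


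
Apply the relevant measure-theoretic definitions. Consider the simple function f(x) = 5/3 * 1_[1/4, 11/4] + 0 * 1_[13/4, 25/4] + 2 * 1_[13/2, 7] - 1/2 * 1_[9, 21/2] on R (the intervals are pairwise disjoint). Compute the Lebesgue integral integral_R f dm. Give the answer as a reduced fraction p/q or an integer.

For a simple function f = sum_i c_i * 1_{A_i} with disjoint A_i,
  integral f dm = sum_i c_i * m(A_i).
Lengths of the A_i:
  m(A_1) = 11/4 - 1/4 = 5/2.
  m(A_2) = 25/4 - 13/4 = 3.
  m(A_3) = 7 - 13/2 = 1/2.
  m(A_4) = 21/2 - 9 = 3/2.
Contributions c_i * m(A_i):
  (5/3) * (5/2) = 25/6.
  (0) * (3) = 0.
  (2) * (1/2) = 1.
  (-1/2) * (3/2) = -3/4.
Total: 25/6 + 0 + 1 - 3/4 = 53/12.

53/12


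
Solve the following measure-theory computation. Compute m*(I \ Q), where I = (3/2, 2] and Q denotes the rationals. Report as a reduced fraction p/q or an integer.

The interval I = (3/2, 2] has m(I) = 2 - 3/2 = 1/2 (endpoints are measure-zero, so open/closed/half-open agree). Write I = (I cap Q) u (I \ Q). The rationals in I are countable, so m*(I cap Q) = 0 (cover each rational by intervals whose total length is arbitrarily small). By countable subadditivity m*(I) <= m*(I cap Q) + m*(I \ Q), hence m*(I \ Q) >= m(I) = 1/2. The reverse inequality m*(I \ Q) <= m*(I) = 1/2 is trivial since (I \ Q) is a subset of I. Therefore m*(I \ Q) = 1/2.

1/2


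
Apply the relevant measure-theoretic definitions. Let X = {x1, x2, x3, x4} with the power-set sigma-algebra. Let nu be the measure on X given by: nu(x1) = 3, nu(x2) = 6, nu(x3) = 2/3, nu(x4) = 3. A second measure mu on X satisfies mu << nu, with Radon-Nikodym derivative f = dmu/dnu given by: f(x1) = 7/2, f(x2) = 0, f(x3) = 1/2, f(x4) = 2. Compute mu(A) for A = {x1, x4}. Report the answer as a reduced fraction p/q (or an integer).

By the defining property of the Radon-Nikodym derivative, for every measurable set A,
  mu(A) = integral_A f dnu.
Since nu is a discrete measure concentrated on the atoms of X, the integral over A reduces to the sum
  mu(A) = sum_{x in A} f(x) * nu({x}).
Computing each term:
  x1: f(x1) * nu(x1) = 7/2 * 3 = 21/2.
  x4: f(x4) * nu(x4) = 2 * 3 = 6.
Summing: mu(A) = 21/2 + 6 = 33/2.

33/2


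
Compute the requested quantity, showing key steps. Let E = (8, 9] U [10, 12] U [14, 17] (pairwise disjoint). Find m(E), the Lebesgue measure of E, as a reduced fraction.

For pairwise disjoint intervals, m(union_i I_i) = sum_i m(I_i),
and m is invariant under swapping open/closed endpoints (single points have measure 0).
So m(E) = sum_i (b_i - a_i).
  I_1 has length 9 - 8 = 1.
  I_2 has length 12 - 10 = 2.
  I_3 has length 17 - 14 = 3.
Summing:
  m(E) = 1 + 2 + 3 = 6.

6


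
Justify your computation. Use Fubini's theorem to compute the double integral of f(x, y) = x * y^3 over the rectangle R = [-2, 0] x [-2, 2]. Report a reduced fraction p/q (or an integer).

f(x, y) is a tensor product of a function of x and a function of y, and both factors are bounded continuous (hence Lebesgue integrable) on the rectangle, so Fubini's theorem applies:
  integral_R f d(m x m) = (integral_a1^b1 x dx) * (integral_a2^b2 y^3 dy).
Inner integral in x: integral_{-2}^{0} x dx = (0^2 - (-2)^2)/2
  = -2.
Inner integral in y: integral_{-2}^{2} y^3 dy = (2^4 - (-2)^4)/4
  = 0.
Product: (-2) * (0) = 0.

0


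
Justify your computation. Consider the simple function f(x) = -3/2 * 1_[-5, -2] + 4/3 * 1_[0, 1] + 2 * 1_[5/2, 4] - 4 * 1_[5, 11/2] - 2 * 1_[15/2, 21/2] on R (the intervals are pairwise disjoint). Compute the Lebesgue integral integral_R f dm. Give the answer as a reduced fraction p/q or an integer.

For a simple function f = sum_i c_i * 1_{A_i} with disjoint A_i,
  integral f dm = sum_i c_i * m(A_i).
Lengths of the A_i:
  m(A_1) = -2 - (-5) = 3.
  m(A_2) = 1 - 0 = 1.
  m(A_3) = 4 - 5/2 = 3/2.
  m(A_4) = 11/2 - 5 = 1/2.
  m(A_5) = 21/2 - 15/2 = 3.
Contributions c_i * m(A_i):
  (-3/2) * (3) = -9/2.
  (4/3) * (1) = 4/3.
  (2) * (3/2) = 3.
  (-4) * (1/2) = -2.
  (-2) * (3) = -6.
Total: -9/2 + 4/3 + 3 - 2 - 6 = -49/6.

-49/6
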